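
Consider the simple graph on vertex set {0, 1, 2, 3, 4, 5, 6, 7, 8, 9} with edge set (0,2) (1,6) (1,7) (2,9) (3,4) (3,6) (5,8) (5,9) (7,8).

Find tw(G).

1

A width-1 tree decomposition is:
Bags: B1 = {0, 2}  B2 = {2, 9}  B3 = {5, 9}  B4 = {5, 8}  B5 = {7, 8}  B6 = {1, 7}  B7 = {1, 6}  B8 = {3, 6}  B9 = {3, 4}
Tree: B1–B2, B2–B3, B3–B4, B4–B5, B5–B6, B6–B7, B7–B8, B8–B9
Each bag holds 2 vertices, so the decomposition has width 1, which upper-bounds the treewidth. G has an edge, so its treewidth is at least 1. The upper and lower bounds meet at 1, so that is the treewidth.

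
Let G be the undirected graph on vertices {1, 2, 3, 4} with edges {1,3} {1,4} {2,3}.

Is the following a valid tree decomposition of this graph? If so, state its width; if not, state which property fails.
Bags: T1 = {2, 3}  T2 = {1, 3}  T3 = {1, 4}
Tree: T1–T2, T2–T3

Vertex coverage: the bags together contain {1, 2, 3, 4}, the full vertex set. Edge coverage: each edge of G has both endpoints in at least one bag. Running intersection: for every vertex, the bags containing it form a connected subtree. All three properties hold, so this is a valid tree decomposition of width max|bag| − 1 = 1, and hence tw(G) ≤ 1.

Yes; width 1.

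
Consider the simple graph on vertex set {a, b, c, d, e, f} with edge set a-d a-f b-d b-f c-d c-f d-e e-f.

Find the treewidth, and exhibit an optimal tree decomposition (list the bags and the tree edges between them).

Treewidth 2.
Bags: B1 = {b, d, f}  B2 = {d, e, f}  B3 = {a, d, f}  B4 = {c, d, f}
Tree: B1–B2, B2–B3, B3–B4

The largest bag has 3 vertices, giving width 2; this decomposition certifies tw(G) ≤ 2. For the lower bound, G contains the cycle d–b–f–e–d, so G is not a forest; only forests have treewidth ≤ 1, hence tw(G) ≥ 2. Combining the bounds, tw(G) = 2.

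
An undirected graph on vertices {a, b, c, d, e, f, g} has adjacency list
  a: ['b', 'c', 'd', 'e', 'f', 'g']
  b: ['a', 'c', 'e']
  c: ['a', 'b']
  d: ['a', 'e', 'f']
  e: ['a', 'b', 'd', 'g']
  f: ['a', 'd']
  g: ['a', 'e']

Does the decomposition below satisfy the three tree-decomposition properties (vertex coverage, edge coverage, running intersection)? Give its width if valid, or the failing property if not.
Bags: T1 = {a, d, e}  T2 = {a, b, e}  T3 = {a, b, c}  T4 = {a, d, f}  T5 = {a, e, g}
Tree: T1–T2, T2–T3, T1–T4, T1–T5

Every vertex of G appears in some bag (union = {a, b, c, d, e, f, g}); every edge is covered by a bag; and for each vertex v the set of bags containing v is connected in the bag tree. The decomposition is therefore valid. The largest bag has 3 vertices, so the width is 2.

Yes; width 2.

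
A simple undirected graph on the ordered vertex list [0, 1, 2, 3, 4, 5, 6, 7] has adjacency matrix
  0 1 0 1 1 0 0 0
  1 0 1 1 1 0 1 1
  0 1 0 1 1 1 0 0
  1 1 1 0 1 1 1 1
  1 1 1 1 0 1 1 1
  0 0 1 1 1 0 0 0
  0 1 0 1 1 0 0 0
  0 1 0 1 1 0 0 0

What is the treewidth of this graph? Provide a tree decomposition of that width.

Every bag has size at most 4, so the width is 4 − 1 = 3 and tw(G) ≤ 3. For the lower bound, the 4 vertices {0, 1, 3, 4} are pairwise adjacent, and any tree decomposition puts a clique entirely inside one bag — forcing width ≥ 3. The upper and lower bounds meet at 3, so that is the treewidth.

Treewidth 3.
Bags: B1 = {2, 3, 4, 5}  B2 = {1, 2, 3, 4}  B3 = {0, 1, 3, 4}  B4 = {1, 3, 4, 6}  B5 = {1, 3, 4, 7}
Tree: B1–B2, B2–B3, B2–B4, B4–B5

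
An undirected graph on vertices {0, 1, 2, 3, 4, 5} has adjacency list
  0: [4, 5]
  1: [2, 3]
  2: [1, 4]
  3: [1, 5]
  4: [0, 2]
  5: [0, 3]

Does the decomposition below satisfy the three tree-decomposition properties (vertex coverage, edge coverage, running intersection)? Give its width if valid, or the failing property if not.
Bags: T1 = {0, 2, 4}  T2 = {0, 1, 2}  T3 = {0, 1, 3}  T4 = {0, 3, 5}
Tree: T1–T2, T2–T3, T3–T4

Yes; width 2.

Vertex coverage: the bags together contain {0, 1, 2, 3, 4, 5}, the full vertex set. Edge coverage: each edge of G has both endpoints in at least one bag. Running intersection: for every vertex, the bags containing it form a connected subtree. All three properties hold, so this is a valid tree decomposition of width max|bag| − 1 = 2, and hence tw(G) ≤ 2.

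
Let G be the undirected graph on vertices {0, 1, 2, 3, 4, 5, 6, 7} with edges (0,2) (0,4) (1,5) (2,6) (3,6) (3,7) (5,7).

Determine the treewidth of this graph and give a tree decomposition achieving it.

Each bag holds 2 vertices, so the decomposition has width 1, which upper-bounds the treewidth. Since G has at least one edge (e.g. 4–0), it is not an edgeless graph, so tw(G) ≥ 1. Therefore the treewidth is 1.

Treewidth 1.
Bags: B1 = {0, 4}  B2 = {0, 2}  B3 = {2, 6}  B4 = {3, 6}  B5 = {3, 7}  B6 = {5, 7}  B7 = {1, 5}
Tree: B1–B2, B2–B3, B3–B4, B4–B5, B5–B6, B6–B7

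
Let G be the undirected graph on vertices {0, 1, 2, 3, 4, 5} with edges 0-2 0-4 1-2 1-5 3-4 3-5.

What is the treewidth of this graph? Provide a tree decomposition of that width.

Treewidth 2.
One optimal decomposition is:
Bags: B1 = {1, 3, 5}  B2 = {1, 3, 4}  B3 = {0, 1, 4}  B4 = {0, 1, 2}
Tree: B1–B2, B2–B3, B3–B4

Every bag has size at most 3, so the width is 3 − 1 = 2 and tw(G) ≤ 2. The edges 1–5–3–4–0–2–1 form a cycle, so G is not a tree and its treewidth is at least 2. Hence tw(G) = 2 exactly.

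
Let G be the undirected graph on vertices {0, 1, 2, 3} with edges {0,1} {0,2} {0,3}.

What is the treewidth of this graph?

A width-1 tree decomposition is:
Bags: B1 = {0, 2}  B2 = {0, 1}  B3 = {0, 3}
Tree: B1–B2, B2–B3
The largest bag has 2 vertices, giving width 1; this decomposition certifies tw(G) ≤ 1. G has an edge, so its treewidth is at least 1. Therefore the treewidth is 1.

1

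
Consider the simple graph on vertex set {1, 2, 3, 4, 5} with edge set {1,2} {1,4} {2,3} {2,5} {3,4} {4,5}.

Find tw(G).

A width-2 tree decomposition is:
Bags: B1 = {1, 2, 4}  B2 = {2, 3, 4}  B3 = {2, 4, 5}
Tree: B1–B2, B2–B3
Each bag holds 3 vertices, so the decomposition has width 2, which upper-bounds the treewidth. Since 1–2–3–4–1 is a cycle in G, G is not acyclic. Forests are exactly the graphs of treewidth ≤ 1, so tw(G) ≥ 2. Therefore the treewidth is 2.

2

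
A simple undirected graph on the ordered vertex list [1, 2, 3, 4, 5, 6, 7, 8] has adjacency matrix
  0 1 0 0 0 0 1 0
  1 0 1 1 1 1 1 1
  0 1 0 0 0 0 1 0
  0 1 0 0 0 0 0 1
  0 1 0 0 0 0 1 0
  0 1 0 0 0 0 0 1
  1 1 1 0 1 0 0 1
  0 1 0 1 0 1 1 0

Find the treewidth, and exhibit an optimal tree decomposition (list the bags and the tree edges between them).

The largest bag has 3 vertices, giving width 2; this decomposition certifies tw(G) ≤ 2. On the other hand G contains the 3-clique {2, 4, 8}. A clique must lie in a single bag of any decomposition, so no decomposition can have width below 2. Combining the bounds, tw(G) = 2.

Treewidth 2.
One optimal decomposition is:
Bags: B1 = {2, 3, 7}  B2 = {2, 5, 7}  B3 = {2, 7, 8}  B4 = {2, 6, 8}  B5 = {2, 4, 8}  B6 = {1, 2, 7}
Tree: B1–B2, B2–B3, B3–B4, B3–B5, B2–B6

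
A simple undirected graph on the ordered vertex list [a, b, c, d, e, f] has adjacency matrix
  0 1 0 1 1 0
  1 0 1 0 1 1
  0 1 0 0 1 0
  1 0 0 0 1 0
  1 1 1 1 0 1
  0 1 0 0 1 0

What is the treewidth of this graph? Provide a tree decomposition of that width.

Treewidth 2.
One optimal decomposition is:
Bags: B1 = {a, b, e}  B2 = {a, d, e}  B3 = {b, e, f}  B4 = {b, c, e}
Tree: B1–B2, B1–B3, B3–B4

Every bag has size at most 3, so the width is 3 − 1 = 2 and tw(G) ≤ 2. For the lower bound, the 3 vertices {a, d, e} are pairwise adjacent, and any tree decomposition puts a clique entirely inside one bag — forcing width ≥ 2. Therefore the treewidth is 2.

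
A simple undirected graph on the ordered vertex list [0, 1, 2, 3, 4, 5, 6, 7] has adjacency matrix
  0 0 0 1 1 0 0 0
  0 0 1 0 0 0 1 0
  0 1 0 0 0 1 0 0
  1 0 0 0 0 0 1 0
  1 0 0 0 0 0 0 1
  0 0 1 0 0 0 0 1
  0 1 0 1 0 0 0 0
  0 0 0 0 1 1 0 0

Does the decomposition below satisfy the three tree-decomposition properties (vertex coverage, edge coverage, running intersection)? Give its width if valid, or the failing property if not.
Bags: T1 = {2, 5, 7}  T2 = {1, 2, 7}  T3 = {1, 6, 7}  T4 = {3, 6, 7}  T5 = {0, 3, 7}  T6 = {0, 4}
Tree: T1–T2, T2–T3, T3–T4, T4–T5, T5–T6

No — edge (7,4) lies in no bag.

A tree decomposition must satisfy three properties: every vertex lies in some bag; for every edge, both endpoints lie together in some bag; and for every vertex, the bags containing it form a connected subtree. Here edge (7,4) lies in no bag, so the decomposition is invalid.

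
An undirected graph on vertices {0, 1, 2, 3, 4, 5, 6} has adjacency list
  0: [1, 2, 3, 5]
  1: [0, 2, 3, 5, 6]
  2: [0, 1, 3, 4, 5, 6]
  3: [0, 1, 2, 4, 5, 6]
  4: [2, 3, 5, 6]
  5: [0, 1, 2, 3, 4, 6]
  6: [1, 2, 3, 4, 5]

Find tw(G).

4

A width-4 tree decomposition is:
Bags: B1 = {1, 2, 3, 5, 6}  B2 = {2, 3, 4, 5, 6}  B3 = {0, 1, 2, 3, 5}
Tree: B1–B2, B1–B3
Each bag holds 5 vertices, so the decomposition has width 4, which upper-bounds the treewidth. For the lower bound, the 5 vertices {0, 1, 2, 3, 5} are pairwise adjacent, and any tree decomposition puts a clique entirely inside one bag — forcing width ≥ 4. The upper and lower bounds meet at 4, so that is the treewidth.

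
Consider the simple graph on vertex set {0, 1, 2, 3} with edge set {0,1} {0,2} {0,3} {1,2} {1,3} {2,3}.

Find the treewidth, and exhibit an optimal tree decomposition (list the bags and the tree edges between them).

A single bag containing all 4 vertices is trivially a valid decomposition of width 3. On the other hand G contains the 4-clique {0, 1, 2, 3}. A clique must lie in a single bag of any decomposition, so no decomposition can have width below 3. Combining the bounds, tw(G) = 3.

Treewidth 3.
One optimal decomposition is:
Bags: B1 = {0, 1, 2, 3}
Tree: (single bag)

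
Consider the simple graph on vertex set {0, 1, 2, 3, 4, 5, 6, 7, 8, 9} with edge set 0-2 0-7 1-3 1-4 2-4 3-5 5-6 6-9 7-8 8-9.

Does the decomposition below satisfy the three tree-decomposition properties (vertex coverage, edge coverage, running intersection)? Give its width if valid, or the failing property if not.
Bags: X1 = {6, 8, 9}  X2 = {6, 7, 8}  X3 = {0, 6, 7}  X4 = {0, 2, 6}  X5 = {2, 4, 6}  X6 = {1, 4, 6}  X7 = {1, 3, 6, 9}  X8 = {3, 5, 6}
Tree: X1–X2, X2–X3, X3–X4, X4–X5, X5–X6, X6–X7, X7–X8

A tree decomposition must satisfy three properties: every vertex lies in some bag; for every edge, both endpoints lie together in some bag; and for every vertex, the bags containing it form a connected subtree. Here bags containing vertex 9 are not connected in the tree, so the decomposition is invalid.

No — bags containing vertex 9 are not connected in the tree.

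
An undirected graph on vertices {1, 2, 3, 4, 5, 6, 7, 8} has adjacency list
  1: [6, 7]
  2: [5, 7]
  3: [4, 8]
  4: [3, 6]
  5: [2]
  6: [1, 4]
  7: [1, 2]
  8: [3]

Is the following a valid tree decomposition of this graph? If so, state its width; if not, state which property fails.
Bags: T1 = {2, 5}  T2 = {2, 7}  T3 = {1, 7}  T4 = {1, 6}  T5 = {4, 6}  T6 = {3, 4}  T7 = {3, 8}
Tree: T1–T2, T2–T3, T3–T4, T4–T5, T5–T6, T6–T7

Yes; width 1.

Every vertex of G appears in some bag (union = {1, 2, 3, 4, 5, 6, 7, 8}); every edge is covered by a bag; and for each vertex v the set of bags containing v is connected in the bag tree. The decomposition is therefore valid. The largest bag has 2 vertices, so the width is 1.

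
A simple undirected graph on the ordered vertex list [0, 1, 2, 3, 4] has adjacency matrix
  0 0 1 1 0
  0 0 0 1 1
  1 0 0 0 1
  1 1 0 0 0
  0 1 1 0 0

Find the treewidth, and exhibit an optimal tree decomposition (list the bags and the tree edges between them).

The largest bag has 3 vertices, giving width 2; this decomposition certifies tw(G) ≤ 2. For the lower bound, G contains the cycle 3–1–4–2–0–3, so G is not a forest; only forests have treewidth ≤ 1, hence tw(G) ≥ 2. Hence tw(G) = 2 exactly.

Treewidth 2.
Bags: B1 = {1, 3, 4}  B2 = {2, 3, 4}  B3 = {0, 2, 3}
Tree: B1–B2, B2–B3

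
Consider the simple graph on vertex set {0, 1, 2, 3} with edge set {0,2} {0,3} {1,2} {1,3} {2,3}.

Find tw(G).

2

A width-2 tree decomposition is:
Bags: B1 = {0, 2, 3}  B2 = {1, 2, 3}
Tree: B1–B2
Every bag has size at most 3, so the width is 3 − 1 = 2 and tw(G) ≤ 2. For the lower bound, the 3 vertices {0, 2, 3} are pairwise adjacent, and any tree decomposition puts a clique entirely inside one bag — forcing width ≥ 2. The upper and lower bounds meet at 2, so that is the treewidth.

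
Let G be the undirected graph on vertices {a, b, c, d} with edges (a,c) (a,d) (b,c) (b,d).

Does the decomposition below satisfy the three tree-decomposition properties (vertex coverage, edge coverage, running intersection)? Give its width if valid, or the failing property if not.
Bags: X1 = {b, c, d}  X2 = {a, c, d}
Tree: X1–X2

Yes; width 2.

Vertex coverage: the bags together contain {a, b, c, d}, the full vertex set. Edge coverage: each edge of G has both endpoints in at least one bag. Running intersection: for every vertex, the bags containing it form a connected subtree. All three properties hold, so this is a valid tree decomposition of width max|bag| − 1 = 2, and hence tw(G) ≤ 2.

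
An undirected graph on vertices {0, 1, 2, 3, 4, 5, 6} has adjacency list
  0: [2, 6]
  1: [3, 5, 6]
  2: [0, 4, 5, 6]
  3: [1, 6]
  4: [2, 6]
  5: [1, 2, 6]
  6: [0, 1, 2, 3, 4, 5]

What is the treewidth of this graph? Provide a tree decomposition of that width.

Treewidth 2.
Bags: B1 = {2, 5, 6}  B2 = {1, 5, 6}  B3 = {1, 3, 6}  B4 = {2, 4, 6}  B5 = {0, 2, 6}
Tree: B1–B2, B2–B3, B1–B4, B4–B5

The largest bag has 3 vertices, giving width 2; this decomposition certifies tw(G) ≤ 2. Conversely, {1, 3, 6} is a clique of size 3, and the vertices of any clique must share a bag in every tree decomposition; so some bag has ≥ 3 vertices and tw(G) ≥ 2. The upper and lower bounds meet at 2, so that is the treewidth.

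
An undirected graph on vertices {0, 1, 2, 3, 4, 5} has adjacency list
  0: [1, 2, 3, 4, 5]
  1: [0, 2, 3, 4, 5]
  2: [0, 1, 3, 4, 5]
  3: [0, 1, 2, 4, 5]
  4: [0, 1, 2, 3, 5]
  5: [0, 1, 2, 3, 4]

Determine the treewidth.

5

A width-5 tree decomposition is:
Bags: B1 = {0, 1, 2, 3, 4, 5}
Tree: (single bag)
A single bag containing all 6 vertices is trivially a valid decomposition of width 5. On the other hand G contains the 6-clique {0, 1, 2, 3, 4, 5}. A clique must lie in a single bag of any decomposition, so no decomposition can have width below 5. Therefore the treewidth is 5.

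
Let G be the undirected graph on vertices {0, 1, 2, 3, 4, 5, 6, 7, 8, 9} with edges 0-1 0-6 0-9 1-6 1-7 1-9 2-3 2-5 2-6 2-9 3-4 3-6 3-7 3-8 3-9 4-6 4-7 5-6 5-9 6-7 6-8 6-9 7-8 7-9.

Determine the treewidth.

A width-3 tree decomposition is:
Bags: B1 = {0, 1, 6, 9}  B2 = {1, 6, 7, 9}  B3 = {3, 6, 7, 9}  B4 = {2, 3, 6, 9}  B5 = {3, 6, 7, 8}  B6 = {2, 5, 6, 9}  B7 = {3, 4, 6, 7}
Tree: B1–B2, B2–B3, B3–B4, B3–B5, B4–B6, B5–B7
The largest bag has 4 vertices, giving width 3; this decomposition certifies tw(G) ≤ 3. On the other hand G contains the 4-clique {3, 6, 7, 8}. A clique must lie in a single bag of any decomposition, so no decomposition can have width below 3. Hence tw(G) = 3 exactly.

3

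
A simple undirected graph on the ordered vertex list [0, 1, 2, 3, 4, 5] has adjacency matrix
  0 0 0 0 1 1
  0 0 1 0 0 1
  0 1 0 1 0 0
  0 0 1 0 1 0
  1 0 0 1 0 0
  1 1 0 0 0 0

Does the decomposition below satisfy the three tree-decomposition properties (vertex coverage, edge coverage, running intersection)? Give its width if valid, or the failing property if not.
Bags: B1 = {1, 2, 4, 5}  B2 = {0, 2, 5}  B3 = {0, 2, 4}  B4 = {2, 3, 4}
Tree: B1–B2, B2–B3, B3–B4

No — bags containing vertex 4 are not connected in the tree.

A tree decomposition must satisfy three properties: every vertex lies in some bag; for every edge, both endpoints lie together in some bag; and for every vertex, the bags containing it form a connected subtree. Here bags containing vertex 4 are not connected in the tree, so the decomposition is invalid.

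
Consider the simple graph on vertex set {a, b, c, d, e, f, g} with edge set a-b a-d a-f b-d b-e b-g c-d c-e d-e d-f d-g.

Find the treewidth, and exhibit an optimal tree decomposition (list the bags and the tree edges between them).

Treewidth 2.
One such decomposition:
Bags: B1 = {b, d, e}  B2 = {b, d, g}  B3 = {a, b, d}  B4 = {a, d, f}  B5 = {c, d, e}
Tree: B1–B2, B1–B3, B3–B4, B1–B5

Every bag has size at most 3, so the width is 3 − 1 = 2 and tw(G) ≤ 2. For the lower bound, the 3 vertices {c, d, e} are pairwise adjacent, and any tree decomposition puts a clique entirely inside one bag — forcing width ≥ 2. Combining the bounds, tw(G) = 2.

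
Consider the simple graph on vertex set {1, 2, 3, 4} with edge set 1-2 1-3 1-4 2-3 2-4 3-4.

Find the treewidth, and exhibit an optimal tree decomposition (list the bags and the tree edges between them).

With just one bag of size 4, the width is 4 − 1 = 3, so tw(G) ≤ 3. Conversely, {1, 2, 3, 4} is a clique of size 4, and the vertices of any clique must share a bag in every tree decomposition; so some bag has ≥ 4 vertices and tw(G) ≥ 3. Hence tw(G) = 3 exactly.

Treewidth 3.
One optimal decomposition is:
Bags: B1 = {1, 2, 3, 4}
Tree: (single bag)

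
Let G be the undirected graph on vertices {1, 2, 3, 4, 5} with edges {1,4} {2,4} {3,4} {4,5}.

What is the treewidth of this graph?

1

A width-1 tree decomposition is:
Bags: B1 = {2, 4}  B2 = {3, 4}  B3 = {4, 5}  B4 = {1, 4}
Tree: B1–B2, B2–B3, B2–B4
The largest bag has 2 vertices, giving width 1; this decomposition certifies tw(G) ≤ 1. G has an edge, so its treewidth is at least 1. Combining the bounds, tw(G) = 1.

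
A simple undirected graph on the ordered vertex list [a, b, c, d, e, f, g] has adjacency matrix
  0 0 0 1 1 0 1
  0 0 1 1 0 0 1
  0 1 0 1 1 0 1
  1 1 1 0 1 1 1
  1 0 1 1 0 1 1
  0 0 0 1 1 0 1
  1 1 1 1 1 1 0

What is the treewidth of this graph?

3

A width-3 tree decomposition is:
Bags: B1 = {c, d, e, g}  B2 = {d, e, f, g}  B3 = {b, c, d, g}  B4 = {a, d, e, g}
Tree: B1–B2, B1–B3, B1–B4
Every bag has size at most 4, so the width is 4 − 1 = 3 and tw(G) ≤ 3. On the other hand G contains the 4-clique {d, e, f, g}. A clique must lie in a single bag of any decomposition, so no decomposition can have width below 3. Hence tw(G) = 3 exactly.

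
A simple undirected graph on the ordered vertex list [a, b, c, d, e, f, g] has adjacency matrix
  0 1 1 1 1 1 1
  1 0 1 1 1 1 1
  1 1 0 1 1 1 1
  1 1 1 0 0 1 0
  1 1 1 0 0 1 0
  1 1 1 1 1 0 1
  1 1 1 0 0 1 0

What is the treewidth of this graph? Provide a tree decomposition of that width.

Every bag has size at most 5, so the width is 5 − 1 = 4 and tw(G) ≤ 4. For the lower bound, the 5 vertices {a, b, c, d, f} are pairwise adjacent, and any tree decomposition puts a clique entirely inside one bag — forcing width ≥ 4. The upper and lower bounds meet at 4, so that is the treewidth.

Treewidth 4.
One such decomposition:
Bags: B1 = {a, b, c, f, g}  B2 = {a, b, c, e, f}  B3 = {a, b, c, d, f}
Tree: B1–B2, B2–B3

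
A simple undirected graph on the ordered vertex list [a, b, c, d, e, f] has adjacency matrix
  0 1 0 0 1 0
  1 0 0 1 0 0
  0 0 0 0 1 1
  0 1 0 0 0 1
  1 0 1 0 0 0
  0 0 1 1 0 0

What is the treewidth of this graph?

A width-2 tree decomposition is:
Bags: B1 = {a, b, e}  B2 = {b, c, e}  B3 = {b, c, f}  B4 = {b, d, f}
Tree: B1–B2, B2–B3, B3–B4
Every bag has size at most 3, so the width is 3 − 1 = 2 and tw(G) ≤ 2. Since b–a–e–c–f–d–b is a cycle in G, G is not acyclic. Forests are exactly the graphs of treewidth ≤ 1, so tw(G) ≥ 2. The upper and lower bounds meet at 2, so that is the treewidth.

2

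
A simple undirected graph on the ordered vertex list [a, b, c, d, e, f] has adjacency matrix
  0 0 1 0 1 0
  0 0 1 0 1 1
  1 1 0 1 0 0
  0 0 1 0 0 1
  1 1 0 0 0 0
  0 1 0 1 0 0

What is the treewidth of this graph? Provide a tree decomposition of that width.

Each bag holds 3 vertices, so the decomposition has width 2, which upper-bounds the treewidth. Since a–e–b–c–a is a cycle in G, G is not acyclic. Forests are exactly the graphs of treewidth ≤ 1, so tw(G) ≥ 2. The upper and lower bounds meet at 2, so that is the treewidth.

Treewidth 2.
One optimal decomposition is:
Bags: B1 = {a, c, e}  B2 = {b, c, e}  B3 = {b, c, d}  B4 = {b, d, f}
Tree: B1–B2, B2–B3, B3–B4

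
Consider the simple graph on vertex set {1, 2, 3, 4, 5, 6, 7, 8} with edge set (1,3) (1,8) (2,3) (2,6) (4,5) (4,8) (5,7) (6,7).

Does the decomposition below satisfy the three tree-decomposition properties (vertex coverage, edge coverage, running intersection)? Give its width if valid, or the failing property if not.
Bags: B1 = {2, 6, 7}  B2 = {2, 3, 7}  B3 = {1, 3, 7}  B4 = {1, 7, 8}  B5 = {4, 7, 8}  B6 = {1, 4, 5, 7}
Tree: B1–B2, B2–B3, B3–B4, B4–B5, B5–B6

A tree decomposition must satisfy three properties: every vertex lies in some bag; for every edge, both endpoints lie together in some bag; and for every vertex, the bags containing it form a connected subtree. Here bags containing vertex 1 are not connected in the tree, so the decomposition is invalid.

No — bags containing vertex 1 are not connected in the tree.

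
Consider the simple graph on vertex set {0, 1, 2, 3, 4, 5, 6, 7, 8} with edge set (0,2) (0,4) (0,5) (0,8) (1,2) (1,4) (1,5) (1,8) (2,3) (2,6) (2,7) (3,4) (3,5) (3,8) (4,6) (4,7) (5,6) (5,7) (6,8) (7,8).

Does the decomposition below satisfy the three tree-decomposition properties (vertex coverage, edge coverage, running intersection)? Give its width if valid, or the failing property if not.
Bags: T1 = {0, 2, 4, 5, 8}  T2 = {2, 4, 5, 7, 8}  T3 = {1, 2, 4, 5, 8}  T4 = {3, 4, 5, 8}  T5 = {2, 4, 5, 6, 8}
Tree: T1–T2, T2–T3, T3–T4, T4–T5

No — edge (2,3) lies in no bag.

A tree decomposition must satisfy three properties: every vertex lies in some bag; for every edge, both endpoints lie together in some bag; and for every vertex, the bags containing it form a connected subtree. Here edge (2,3) lies in no bag, so the decomposition is invalid.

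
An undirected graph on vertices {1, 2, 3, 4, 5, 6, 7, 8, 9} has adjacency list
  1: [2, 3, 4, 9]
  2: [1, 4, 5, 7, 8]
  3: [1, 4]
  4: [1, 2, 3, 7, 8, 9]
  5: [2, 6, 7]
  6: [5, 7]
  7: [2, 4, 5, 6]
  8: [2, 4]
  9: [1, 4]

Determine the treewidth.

A width-2 tree decomposition is:
Bags: B1 = {1, 2, 4}  B2 = {2, 4, 8}  B3 = {1, 4, 9}  B4 = {2, 4, 7}  B5 = {1, 3, 4}  B6 = {2, 5, 7}  B7 = {5, 6, 7}
Tree: B1–B2, B1–B3, B2–B4, B1–B5, B4–B6, B6–B7
Every bag has size at most 3, so the width is 3 − 1 = 2 and tw(G) ≤ 2. For the lower bound, the 3 vertices {2, 4, 8} are pairwise adjacent, and any tree decomposition puts a clique entirely inside one bag — forcing width ≥ 2. Therefore the treewidth is 2.

2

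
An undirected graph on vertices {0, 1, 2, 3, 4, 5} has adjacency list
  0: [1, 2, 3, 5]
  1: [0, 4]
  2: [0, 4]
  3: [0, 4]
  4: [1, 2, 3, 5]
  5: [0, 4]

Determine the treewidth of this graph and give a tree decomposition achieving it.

Treewidth 2.
One optimal decomposition is:
Bags: B1 = {0, 1, 4}  B2 = {0, 2, 4}  B3 = {0, 3, 4}  B4 = {0, 4, 5}
Tree: B1–B2, B2–B3, B3–B4

Each bag holds 3 vertices, so the decomposition has width 2, which upper-bounds the treewidth. For the lower bound, G contains the cycle 0–1–4–2–0, so G is not a forest; only forests have treewidth ≤ 1, hence tw(G) ≥ 2. Therefore the treewidth is 2.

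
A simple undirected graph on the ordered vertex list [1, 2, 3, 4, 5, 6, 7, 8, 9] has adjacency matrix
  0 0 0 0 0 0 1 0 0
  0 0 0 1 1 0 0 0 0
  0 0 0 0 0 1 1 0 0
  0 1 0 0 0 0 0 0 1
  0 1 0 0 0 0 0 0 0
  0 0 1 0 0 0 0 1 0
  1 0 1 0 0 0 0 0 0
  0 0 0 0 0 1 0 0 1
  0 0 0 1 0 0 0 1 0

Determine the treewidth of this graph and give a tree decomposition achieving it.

The largest bag has 2 vertices, giving width 1; this decomposition certifies tw(G) ≤ 1. G has an edge, so its treewidth is at least 1. The upper and lower bounds meet at 1, so that is the treewidth.

Treewidth 1.
Bags: B1 = {2, 5}  B2 = {2, 4}  B3 = {4, 9}  B4 = {8, 9}  B5 = {6, 8}  B6 = {3, 6}  B7 = {3, 7}  B8 = {1, 7}
Tree: B1–B2, B2–B3, B3–B4, B4–B5, B5–B6, B6–B7, B7–B8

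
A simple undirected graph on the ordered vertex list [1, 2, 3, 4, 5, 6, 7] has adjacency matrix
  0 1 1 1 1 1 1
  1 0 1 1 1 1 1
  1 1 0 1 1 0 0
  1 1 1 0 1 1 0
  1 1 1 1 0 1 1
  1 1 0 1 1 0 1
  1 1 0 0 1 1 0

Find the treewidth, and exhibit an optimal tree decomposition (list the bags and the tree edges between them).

The largest bag has 5 vertices, giving width 4; this decomposition certifies tw(G) ≤ 4. Conversely, {1, 2, 3, 4, 5} is a clique of size 5, and the vertices of any clique must share a bag in every tree decomposition; so some bag has ≥ 5 vertices and tw(G) ≥ 4. Combining the bounds, tw(G) = 4.

Treewidth 4.
One such decomposition:
Bags: B1 = {1, 2, 5, 6, 7}  B2 = {1, 2, 4, 5, 6}  B3 = {1, 2, 3, 4, 5}
Tree: B1–B2, B2–B3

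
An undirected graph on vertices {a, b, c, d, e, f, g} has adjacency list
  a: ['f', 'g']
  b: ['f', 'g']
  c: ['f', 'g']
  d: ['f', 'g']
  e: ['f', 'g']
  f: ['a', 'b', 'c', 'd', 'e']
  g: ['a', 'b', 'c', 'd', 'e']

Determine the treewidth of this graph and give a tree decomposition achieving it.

Each bag holds 3 vertices, so the decomposition has width 2, which upper-bounds the treewidth. The edges f–b–g–e–f form a cycle, so G is not a tree and its treewidth is at least 2. Combining the bounds, tw(G) = 2.

Treewidth 2.
One optimal decomposition is:
Bags: B1 = {b, f, g}  B2 = {e, f, g}  B3 = {a, f, g}  B4 = {d, f, g}  B5 = {c, f, g}
Tree: B1–B2, B2–B3, B3–B4, B4–B5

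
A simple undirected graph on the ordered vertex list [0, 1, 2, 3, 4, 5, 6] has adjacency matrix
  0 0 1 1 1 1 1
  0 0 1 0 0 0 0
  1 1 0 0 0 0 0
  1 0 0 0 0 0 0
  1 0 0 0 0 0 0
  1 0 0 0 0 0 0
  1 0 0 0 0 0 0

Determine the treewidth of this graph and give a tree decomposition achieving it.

The largest bag has 2 vertices, giving width 1; this decomposition certifies tw(G) ≤ 1. G has an edge, so its treewidth is at least 1. The upper and lower bounds meet at 1, so that is the treewidth.

Treewidth 1.
One such decomposition:
Bags: B1 = {0, 2}  B2 = {1, 2}  B3 = {0, 3}  B4 = {0, 4}  B5 = {0, 6}  B6 = {0, 5}
Tree: B1–B2, B1–B3, B1–B4, B4–B5, B1–B6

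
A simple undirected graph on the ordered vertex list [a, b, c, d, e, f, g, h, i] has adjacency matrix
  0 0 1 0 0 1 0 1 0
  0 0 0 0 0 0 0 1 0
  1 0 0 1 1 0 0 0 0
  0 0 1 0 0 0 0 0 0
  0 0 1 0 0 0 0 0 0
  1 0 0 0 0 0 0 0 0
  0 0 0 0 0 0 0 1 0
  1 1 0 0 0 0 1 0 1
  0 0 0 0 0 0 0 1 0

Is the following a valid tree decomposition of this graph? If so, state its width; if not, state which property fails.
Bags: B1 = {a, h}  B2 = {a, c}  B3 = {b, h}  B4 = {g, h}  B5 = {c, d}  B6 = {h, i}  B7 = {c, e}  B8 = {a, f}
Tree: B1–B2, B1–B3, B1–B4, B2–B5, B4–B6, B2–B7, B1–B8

Every vertex of G appears in some bag (union = {a, b, c, d, e, f, g, h, i}); every edge is covered by a bag; and for each vertex v the set of bags containing v is connected in the bag tree. The decomposition is therefore valid. The largest bag has 2 vertices, so the width is 1.

Yes; width 1.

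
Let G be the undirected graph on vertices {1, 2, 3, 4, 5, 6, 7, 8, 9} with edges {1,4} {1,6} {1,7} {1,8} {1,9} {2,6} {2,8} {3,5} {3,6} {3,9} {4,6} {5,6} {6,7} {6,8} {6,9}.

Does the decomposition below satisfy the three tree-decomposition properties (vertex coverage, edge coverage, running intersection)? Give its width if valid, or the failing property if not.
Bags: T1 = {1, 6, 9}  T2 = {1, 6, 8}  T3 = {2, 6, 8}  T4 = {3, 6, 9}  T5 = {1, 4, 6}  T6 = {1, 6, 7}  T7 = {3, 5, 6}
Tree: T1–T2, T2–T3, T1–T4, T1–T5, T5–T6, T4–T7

Yes; width 2.

Vertex coverage: the bags together contain {1, 2, 3, 4, 5, 6, 7, 8, 9}, the full vertex set. Edge coverage: each edge of G has both endpoints in at least one bag. Running intersection: for every vertex, the bags containing it form a connected subtree. All three properties hold, so this is a valid tree decomposition of width max|bag| − 1 = 2, and hence tw(G) ≤ 2.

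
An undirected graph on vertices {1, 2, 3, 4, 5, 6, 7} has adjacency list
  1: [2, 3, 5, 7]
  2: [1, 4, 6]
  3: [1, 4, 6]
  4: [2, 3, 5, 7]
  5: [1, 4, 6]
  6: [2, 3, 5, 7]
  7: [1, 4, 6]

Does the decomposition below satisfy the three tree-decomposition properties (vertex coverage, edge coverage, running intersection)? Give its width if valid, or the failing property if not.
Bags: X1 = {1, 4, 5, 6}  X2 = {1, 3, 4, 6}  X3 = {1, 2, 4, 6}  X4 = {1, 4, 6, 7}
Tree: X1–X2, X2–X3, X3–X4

Every vertex of G appears in some bag (union = {1, 2, 3, 4, 5, 6, 7}); every edge is covered by a bag; and for each vertex v the set of bags containing v is connected in the bag tree. The decomposition is therefore valid. The largest bag has 4 vertices, so the width is 3.

Yes; width 3.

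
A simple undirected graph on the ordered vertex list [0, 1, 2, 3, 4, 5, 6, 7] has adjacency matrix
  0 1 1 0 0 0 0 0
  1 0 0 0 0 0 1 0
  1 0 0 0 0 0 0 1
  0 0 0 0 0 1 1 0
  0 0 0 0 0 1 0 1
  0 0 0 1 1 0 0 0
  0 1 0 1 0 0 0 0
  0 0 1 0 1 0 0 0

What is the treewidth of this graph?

A width-2 tree decomposition is:
Bags: B1 = {2, 4, 7}  B2 = {0, 2, 4}  B3 = {0, 1, 4}  B4 = {1, 4, 6}  B5 = {3, 4, 6}  B6 = {3, 4, 5}
Tree: B1–B2, B2–B3, B3–B4, B4–B5, B5–B6
Each bag holds 3 vertices, so the decomposition has width 2, which upper-bounds the treewidth. The edges 4–7–2–0–1–6–3–5–4 form a cycle, so G is not a tree and its treewidth is at least 2. Combining the bounds, tw(G) = 2.

2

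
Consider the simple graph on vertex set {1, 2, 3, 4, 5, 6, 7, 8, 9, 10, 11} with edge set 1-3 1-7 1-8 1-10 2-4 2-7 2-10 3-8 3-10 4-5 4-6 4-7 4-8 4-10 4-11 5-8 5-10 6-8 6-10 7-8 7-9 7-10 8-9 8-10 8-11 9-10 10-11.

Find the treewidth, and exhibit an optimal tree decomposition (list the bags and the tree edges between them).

Treewidth 3.
One such decomposition:
Bags: B1 = {4, 7, 8, 10}  B2 = {4, 6, 8, 10}  B3 = {1, 7, 8, 10}  B4 = {4, 8, 10, 11}  B5 = {1, 3, 8, 10}  B6 = {7, 8, 9, 10}  B7 = {4, 5, 8, 10}  B8 = {2, 4, 7, 10}
Tree: B1–B2, B1–B3, B1–B4, B3–B5, B3–B6, B1–B7, B1–B8

Every bag has size at most 4, so the width is 4 − 1 = 3 and tw(G) ≤ 3. On the other hand G contains the 4-clique {1, 3, 8, 10}. A clique must lie in a single bag of any decomposition, so no decomposition can have width below 3. The upper and lower bounds meet at 3, so that is the treewidth.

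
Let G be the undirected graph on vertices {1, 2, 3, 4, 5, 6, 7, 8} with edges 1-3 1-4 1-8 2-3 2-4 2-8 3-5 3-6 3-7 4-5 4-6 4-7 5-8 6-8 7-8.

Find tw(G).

3

A width-3 tree decomposition is:
Bags: B1 = {1, 3, 4, 8}  B2 = {3, 4, 7, 8}  B3 = {3, 4, 5, 8}  B4 = {2, 3, 4, 8}  B5 = {3, 4, 6, 8}
Tree: B1–B2, B2–B3, B3–B4, B4–B5
Every bag has size at most 4, so the width is 4 − 1 = 3 and tw(G) ≤ 3. For the lower bound: the 4 vertex sets {1,8}, {4,7}, {3}, {5} are disjoint, each induces a connected subgraph, and every pair is joined by at least one edge of G. Contracting each set to a single vertex therefore yields K_{4} as a minor, and since treewidth is minor-monotone, tw(G) ≥ tw(K_{4}) = 3. Combining the bounds, tw(G) = 3.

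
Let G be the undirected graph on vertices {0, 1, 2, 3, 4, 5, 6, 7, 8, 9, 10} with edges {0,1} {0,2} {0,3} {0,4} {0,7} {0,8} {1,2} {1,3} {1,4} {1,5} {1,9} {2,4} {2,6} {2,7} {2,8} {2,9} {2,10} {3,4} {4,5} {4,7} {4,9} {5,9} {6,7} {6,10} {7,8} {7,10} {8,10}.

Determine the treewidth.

A width-3 tree decomposition is:
Bags: B1 = {0, 1, 2, 4}  B2 = {0, 2, 4, 7}  B3 = {0, 2, 7, 8}  B4 = {2, 7, 8, 10}  B5 = {1, 2, 4, 9}  B6 = {1, 4, 5, 9}  B7 = {0, 1, 3, 4}  B8 = {2, 6, 7, 10}
Tree: B1–B2, B2–B3, B3–B4, B1–B5, B5–B6, B1–B7, B4–B8
Each bag holds 4 vertices, so the decomposition has width 3, which upper-bounds the treewidth. On the other hand G contains the 4-clique {0, 1, 2, 4}. A clique must lie in a single bag of any decomposition, so no decomposition can have width below 3. Therefore the treewidth is 3.

3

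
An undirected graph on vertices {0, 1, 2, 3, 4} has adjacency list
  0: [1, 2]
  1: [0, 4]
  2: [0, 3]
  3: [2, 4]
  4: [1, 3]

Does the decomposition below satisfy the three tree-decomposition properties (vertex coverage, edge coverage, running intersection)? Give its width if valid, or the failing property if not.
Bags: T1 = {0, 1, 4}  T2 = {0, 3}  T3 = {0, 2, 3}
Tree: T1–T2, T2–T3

A tree decomposition must satisfy three properties: every vertex lies in some bag; for every edge, both endpoints lie together in some bag; and for every vertex, the bags containing it form a connected subtree. Here edge (4,3) lies in no bag, so the decomposition is invalid.

No — edge (4,3) lies in no bag.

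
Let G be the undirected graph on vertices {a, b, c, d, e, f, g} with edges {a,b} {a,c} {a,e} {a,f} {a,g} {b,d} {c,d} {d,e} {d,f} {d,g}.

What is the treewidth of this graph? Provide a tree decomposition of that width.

Each bag holds 3 vertices, so the decomposition has width 2, which upper-bounds the treewidth. Since d–g–a–b–d is a cycle in G, G is not acyclic. Forests are exactly the graphs of treewidth ≤ 1, so tw(G) ≥ 2. Combining the bounds, tw(G) = 2.

Treewidth 2.
Bags: B1 = {a, d, g}  B2 = {a, b, d}  B3 = {a, d, e}  B4 = {a, d, f}  B5 = {a, c, d}
Tree: B1–B2, B2–B3, B3–B4, B4–B5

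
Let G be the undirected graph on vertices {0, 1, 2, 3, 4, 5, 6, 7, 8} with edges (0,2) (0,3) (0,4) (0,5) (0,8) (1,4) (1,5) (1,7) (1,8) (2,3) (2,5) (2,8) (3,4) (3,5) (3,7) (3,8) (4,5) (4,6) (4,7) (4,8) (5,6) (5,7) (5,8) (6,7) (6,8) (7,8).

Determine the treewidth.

A width-4 tree decomposition is:
Bags: B1 = {4, 5, 6, 7, 8}  B2 = {3, 4, 5, 7, 8}  B3 = {0, 3, 4, 5, 8}  B4 = {1, 4, 5, 7, 8}  B5 = {0, 2, 3, 5, 8}
Tree: B1–B2, B2–B3, B2–B4, B3–B5
The largest bag has 5 vertices, giving width 4; this decomposition certifies tw(G) ≤ 4. Conversely, {0, 2, 3, 5, 8} is a clique of size 5, and the vertices of any clique must share a bag in every tree decomposition; so some bag has ≥ 5 vertices and tw(G) ≥ 4. Therefore the treewidth is 4.

4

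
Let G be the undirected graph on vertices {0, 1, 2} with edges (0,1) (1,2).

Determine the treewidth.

A width-1 tree decomposition is:
Bags: B1 = {1, 2}  B2 = {0, 1}
Tree: B1–B2
The largest bag has 2 vertices, giving width 1; this decomposition certifies tw(G) ≤ 1. G has an edge, so its treewidth is at least 1. Combining the bounds, tw(G) = 1.

1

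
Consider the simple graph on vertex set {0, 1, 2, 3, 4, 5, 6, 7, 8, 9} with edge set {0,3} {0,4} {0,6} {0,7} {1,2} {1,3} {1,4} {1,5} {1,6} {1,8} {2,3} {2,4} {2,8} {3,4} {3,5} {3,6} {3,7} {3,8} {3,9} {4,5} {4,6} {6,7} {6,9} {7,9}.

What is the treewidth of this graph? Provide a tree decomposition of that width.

Treewidth 3.
One such decomposition:
Bags: B1 = {1, 2, 3, 8}  B2 = {1, 2, 3, 4}  B3 = {1, 3, 4, 6}  B4 = {0, 3, 4, 6}  B5 = {1, 3, 4, 5}  B6 = {0, 3, 6, 7}  B7 = {3, 6, 7, 9}
Tree: B1–B2, B2–B3, B3–B4, B3–B5, B4–B6, B6–B7

Every bag has size at most 4, so the width is 4 − 1 = 3 and tw(G) ≤ 3. For the lower bound, the 4 vertices {0, 3, 4, 6} are pairwise adjacent, and any tree decomposition puts a clique entirely inside one bag — forcing width ≥ 3. Combining the bounds, tw(G) = 3.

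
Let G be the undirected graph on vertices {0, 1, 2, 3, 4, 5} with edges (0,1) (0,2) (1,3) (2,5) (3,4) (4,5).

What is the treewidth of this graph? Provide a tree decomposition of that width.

The largest bag has 3 vertices, giving width 2; this decomposition certifies tw(G) ≤ 2. Since 1–0–2–5–4–3–1 is a cycle in G, G is not acyclic. Forests are exactly the graphs of treewidth ≤ 1, so tw(G) ≥ 2. Combining the bounds, tw(G) = 2.

Treewidth 2.
One such decomposition:
Bags: B1 = {0, 1, 2}  B2 = {1, 2, 5}  B3 = {1, 4, 5}  B4 = {1, 3, 4}
Tree: B1–B2, B2–B3, B3–B4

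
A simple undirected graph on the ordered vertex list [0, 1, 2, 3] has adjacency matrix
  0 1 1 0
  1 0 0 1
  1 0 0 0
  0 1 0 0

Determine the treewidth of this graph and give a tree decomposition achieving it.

Treewidth 1.
One optimal decomposition is:
Bags: B1 = {0, 2}  B2 = {0, 1}  B3 = {1, 3}
Tree: B1–B2, B2–B3

Every bag has size at most 2, so the width is 2 − 1 = 1 and tw(G) ≤ 1. G has an edge, so its treewidth is at least 1. Combining the bounds, tw(G) = 1.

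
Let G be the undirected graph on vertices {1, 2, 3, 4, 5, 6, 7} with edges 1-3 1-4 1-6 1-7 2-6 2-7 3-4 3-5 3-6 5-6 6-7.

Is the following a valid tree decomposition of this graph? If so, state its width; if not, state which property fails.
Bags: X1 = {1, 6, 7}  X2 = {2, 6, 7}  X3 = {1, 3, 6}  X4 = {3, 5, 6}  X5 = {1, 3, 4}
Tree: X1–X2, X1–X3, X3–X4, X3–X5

Every vertex of G appears in some bag (union = {1, 2, 3, 4, 5, 6, 7}); every edge is covered by a bag; and for each vertex v the set of bags containing v is connected in the bag tree. The decomposition is therefore valid. The largest bag has 3 vertices, so the width is 2.

Yes; width 2.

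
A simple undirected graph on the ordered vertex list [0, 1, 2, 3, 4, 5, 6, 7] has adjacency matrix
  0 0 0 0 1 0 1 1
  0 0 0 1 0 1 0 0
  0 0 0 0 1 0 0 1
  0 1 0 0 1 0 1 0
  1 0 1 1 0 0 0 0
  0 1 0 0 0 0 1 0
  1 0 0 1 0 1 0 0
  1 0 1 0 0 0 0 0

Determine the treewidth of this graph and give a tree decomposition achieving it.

The largest bag has 3 vertices, giving width 2; this decomposition certifies tw(G) ≤ 2. Since 2–7–0–4–2 is a cycle in G, G is not acyclic. Forests are exactly the graphs of treewidth ≤ 1, so tw(G) ≥ 2. Hence tw(G) = 2 exactly.

Treewidth 2.
One optimal decomposition is:
Bags: B1 = {2, 4, 7}  B2 = {0, 4, 7}  B3 = {0, 3, 4}  B4 = {0, 3, 6}  B5 = {1, 3, 6}  B6 = {1, 5, 6}
Tree: B1–B2, B2–B3, B3–B4, B4–B5, B5–B6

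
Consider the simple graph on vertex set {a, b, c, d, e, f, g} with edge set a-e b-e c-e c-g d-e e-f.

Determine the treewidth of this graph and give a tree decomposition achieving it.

Each bag holds 2 vertices, so the decomposition has width 1, which upper-bounds the treewidth. Since G has at least one edge (e.g. e–d), it is not an edgeless graph, so tw(G) ≥ 1. The upper and lower bounds meet at 1, so that is the treewidth.

Treewidth 1.
Bags: B1 = {d, e}  B2 = {a, e}  B3 = {c, e}  B4 = {c, g}  B5 = {b, e}  B6 = {e, f}
Tree: B1–B2, B1–B3, B3–B4, B2–B5, B2–B6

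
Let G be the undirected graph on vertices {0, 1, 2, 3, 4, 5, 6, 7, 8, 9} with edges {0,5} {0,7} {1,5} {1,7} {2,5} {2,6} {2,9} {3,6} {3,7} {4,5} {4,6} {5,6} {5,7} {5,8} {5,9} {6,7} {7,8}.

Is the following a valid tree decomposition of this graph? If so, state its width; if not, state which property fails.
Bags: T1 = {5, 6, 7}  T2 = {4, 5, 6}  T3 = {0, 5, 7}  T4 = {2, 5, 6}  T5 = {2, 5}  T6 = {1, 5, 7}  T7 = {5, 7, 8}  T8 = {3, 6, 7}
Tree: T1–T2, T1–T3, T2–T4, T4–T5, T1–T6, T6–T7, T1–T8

A tree decomposition must satisfy three properties: every vertex lies in some bag; for every edge, both endpoints lie together in some bag; and for every vertex, the bags containing it form a connected subtree. Here vertex 9 appears in no bag, so the decomposition is invalid.

No — vertex 9 appears in no bag.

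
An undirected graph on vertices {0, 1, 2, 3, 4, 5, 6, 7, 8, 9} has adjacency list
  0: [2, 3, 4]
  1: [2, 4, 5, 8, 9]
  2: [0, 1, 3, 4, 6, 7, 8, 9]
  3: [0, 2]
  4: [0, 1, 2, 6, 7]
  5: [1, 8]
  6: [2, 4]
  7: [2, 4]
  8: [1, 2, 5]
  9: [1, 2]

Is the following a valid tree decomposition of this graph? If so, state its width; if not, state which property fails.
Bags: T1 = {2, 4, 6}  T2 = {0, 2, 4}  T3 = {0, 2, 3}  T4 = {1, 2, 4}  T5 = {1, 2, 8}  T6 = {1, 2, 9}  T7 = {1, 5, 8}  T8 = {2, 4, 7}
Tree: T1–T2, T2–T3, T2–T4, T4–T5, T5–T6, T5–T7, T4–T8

Yes; width 2.

Vertex coverage: the bags together contain {0, 1, 2, 3, 4, 5, 6, 7, 8, 9}, the full vertex set. Edge coverage: each edge of G has both endpoints in at least one bag. Running intersection: for every vertex, the bags containing it form a connected subtree. All three properties hold, so this is a valid tree decomposition of width max|bag| − 1 = 2, and hence tw(G) ≤ 2.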